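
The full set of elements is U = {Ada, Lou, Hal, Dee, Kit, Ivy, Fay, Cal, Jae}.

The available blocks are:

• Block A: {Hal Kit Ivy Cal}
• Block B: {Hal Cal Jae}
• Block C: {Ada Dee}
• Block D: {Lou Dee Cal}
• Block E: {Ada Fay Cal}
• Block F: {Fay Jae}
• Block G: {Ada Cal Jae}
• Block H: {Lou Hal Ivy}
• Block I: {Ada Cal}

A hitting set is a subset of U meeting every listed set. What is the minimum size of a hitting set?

4

The 4 elements {Ada, Lou, Hal, Fay} hit every block.
No choice of 3 elements meets every block, so 4 is the minimum.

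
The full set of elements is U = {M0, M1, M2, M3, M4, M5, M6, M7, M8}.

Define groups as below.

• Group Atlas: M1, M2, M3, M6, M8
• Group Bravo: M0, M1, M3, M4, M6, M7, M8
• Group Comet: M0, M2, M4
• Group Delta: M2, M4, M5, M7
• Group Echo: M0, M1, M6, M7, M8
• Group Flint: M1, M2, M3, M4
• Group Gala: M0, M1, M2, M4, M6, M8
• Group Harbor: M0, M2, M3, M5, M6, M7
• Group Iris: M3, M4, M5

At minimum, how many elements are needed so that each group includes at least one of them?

2

The 2 elements {M4, M6} hit every group.
The groups Echo, Iris are pairwise disjoint, so any hitting set needs a separate element for each — at least 2. Hence 2 is optimal.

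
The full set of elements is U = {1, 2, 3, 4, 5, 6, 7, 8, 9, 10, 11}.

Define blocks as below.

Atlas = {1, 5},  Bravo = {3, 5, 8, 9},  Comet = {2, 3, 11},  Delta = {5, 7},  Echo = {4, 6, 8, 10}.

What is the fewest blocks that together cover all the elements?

Atlas and Bravo and Comet and Delta and Echo together: Atlas ∪ Bravo ∪ Comet ∪ Delta ∪ Echo = {1, 2, 3, 4, 5, 6, 7, 8, 9, 10, 11} — every element is covered.
No 4 of the 5 blocks cover everything (all 5 combinations miss at least one element), so 5 is optimal.

5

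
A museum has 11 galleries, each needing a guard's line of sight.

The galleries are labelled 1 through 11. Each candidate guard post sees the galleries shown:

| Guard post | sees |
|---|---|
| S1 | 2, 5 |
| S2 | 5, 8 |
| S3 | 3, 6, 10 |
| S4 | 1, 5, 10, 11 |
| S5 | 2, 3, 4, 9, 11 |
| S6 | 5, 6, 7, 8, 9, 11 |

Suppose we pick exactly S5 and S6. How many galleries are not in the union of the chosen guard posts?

2

Union of S5, S6 = {2, 3, 4, 5, 6, 7, 8, 9, 11}.
Not covered: 1, 10 — 2 galleries.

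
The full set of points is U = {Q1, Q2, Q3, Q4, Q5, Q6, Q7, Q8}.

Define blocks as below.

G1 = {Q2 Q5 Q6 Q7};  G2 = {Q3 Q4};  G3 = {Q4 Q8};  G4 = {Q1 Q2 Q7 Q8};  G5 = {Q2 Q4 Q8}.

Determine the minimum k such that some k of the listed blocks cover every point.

G1 and G2 and G4 together: G1 ∪ G2 ∪ G4 = {Q1, Q2, Q3, Q4, Q5, Q6, Q7, Q8} — every point is covered.
Only G4 contains Q1, so G4 is forced; the remaining 4 points need at least 2 more blocks (each remaining block adds at most 2) — so at least 3 blocks are needed, and 3 is optimal.

3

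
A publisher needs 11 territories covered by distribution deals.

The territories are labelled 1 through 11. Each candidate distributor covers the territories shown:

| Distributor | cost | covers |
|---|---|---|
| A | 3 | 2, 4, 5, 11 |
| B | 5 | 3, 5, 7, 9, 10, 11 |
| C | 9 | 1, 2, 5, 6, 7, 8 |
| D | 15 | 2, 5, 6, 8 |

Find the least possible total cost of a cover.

A, B, C together cover every territory (A ∪ B ∪ C = {1, 2, 3, 4, 5, 6, 7, 8, 9, 10, 11}); total cost 3 + 5 + 9 = 17.
No covering selection has total cost below 17.

17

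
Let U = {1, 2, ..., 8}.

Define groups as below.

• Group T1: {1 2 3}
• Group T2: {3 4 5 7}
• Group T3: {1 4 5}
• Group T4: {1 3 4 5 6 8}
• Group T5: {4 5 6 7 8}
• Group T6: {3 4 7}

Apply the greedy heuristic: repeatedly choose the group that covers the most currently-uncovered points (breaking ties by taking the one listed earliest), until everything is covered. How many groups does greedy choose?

Greedy: pick T4 (covers 6 new) → pick T1 (covers 1 new) → pick T2 (covers 1 new). Total picks: 3.
(The true minimum cover uses only 2 groups, so greedy is not optimal here.)

3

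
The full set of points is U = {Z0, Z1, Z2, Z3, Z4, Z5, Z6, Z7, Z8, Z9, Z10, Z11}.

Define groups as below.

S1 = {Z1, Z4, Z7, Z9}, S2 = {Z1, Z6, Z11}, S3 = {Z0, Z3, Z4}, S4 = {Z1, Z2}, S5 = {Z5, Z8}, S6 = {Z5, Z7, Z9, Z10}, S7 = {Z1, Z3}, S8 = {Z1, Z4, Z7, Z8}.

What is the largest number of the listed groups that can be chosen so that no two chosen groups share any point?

S2, S3, S6 are pairwise disjoint (S2={Z1,Z6,Z11}; S3={Z0,Z3,Z4}; S6={Z5,Z7,Z9,Z10}).
Every remaining group overlaps one of these, and no 4 of the listed groups are pairwise disjoint, so 3 is the maximum.

3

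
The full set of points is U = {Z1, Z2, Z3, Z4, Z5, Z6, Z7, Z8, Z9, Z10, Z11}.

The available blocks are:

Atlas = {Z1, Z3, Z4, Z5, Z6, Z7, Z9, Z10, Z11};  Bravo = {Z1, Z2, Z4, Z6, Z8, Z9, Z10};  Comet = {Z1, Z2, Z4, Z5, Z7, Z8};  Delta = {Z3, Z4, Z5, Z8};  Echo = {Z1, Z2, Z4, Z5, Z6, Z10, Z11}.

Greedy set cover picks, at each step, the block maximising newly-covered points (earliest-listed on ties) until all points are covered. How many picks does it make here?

Greedy: pick Atlas (covers 9 new) → pick Bravo (covers 2 new). Total picks: 2.

2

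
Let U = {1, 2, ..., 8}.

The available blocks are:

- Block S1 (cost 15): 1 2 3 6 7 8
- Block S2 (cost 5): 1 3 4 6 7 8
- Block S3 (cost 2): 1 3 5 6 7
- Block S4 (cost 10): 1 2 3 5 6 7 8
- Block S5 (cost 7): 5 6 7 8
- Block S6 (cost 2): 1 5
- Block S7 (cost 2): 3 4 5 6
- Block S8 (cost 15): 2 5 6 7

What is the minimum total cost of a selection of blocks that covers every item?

S4, S7 together cover every item (S4 ∪ S7 = {1, 2, 3, 4, 5, 6, 7, 8}); total cost 10 + 2 = 12.
The greedy pick S3, S7, S2, S4 costs 19; no covering selection beats 12.

12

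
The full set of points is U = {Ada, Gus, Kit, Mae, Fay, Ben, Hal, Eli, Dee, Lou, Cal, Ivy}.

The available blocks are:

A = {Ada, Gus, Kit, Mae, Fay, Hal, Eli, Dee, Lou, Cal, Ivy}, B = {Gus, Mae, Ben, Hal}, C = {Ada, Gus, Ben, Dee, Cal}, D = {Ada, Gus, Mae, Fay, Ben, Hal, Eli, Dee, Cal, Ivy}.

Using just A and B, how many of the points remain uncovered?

Union of A, B = {Ada, Gus, Kit, Mae, Fay, Ben, Hal, Eli, Dee, Lou, Cal, Ivy} — that's every point, so 0 are uncovered.

0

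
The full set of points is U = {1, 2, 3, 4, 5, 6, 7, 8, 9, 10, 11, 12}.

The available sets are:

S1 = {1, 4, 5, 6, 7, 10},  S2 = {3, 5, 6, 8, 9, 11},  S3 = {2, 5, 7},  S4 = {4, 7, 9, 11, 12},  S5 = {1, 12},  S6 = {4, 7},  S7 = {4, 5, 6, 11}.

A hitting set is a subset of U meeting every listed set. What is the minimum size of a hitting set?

3

The 3 points {7, 11, 12} hit every set.
The sets S2, S5, S6 are pairwise disjoint, so any hitting set needs a separate point for each — at least 3. Hence 3 is optimal.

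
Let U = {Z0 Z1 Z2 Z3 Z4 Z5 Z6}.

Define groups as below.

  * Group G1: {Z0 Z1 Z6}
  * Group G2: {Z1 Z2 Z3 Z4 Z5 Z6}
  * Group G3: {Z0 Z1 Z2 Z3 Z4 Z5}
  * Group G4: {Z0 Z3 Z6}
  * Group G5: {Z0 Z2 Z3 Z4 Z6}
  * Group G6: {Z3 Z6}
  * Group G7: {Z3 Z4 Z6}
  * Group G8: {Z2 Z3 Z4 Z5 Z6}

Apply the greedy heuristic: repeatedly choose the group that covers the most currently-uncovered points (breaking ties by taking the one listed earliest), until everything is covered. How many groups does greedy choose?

2

Greedy: pick G2 (covers 6 new) → pick G1 (covers 1 new). Total picks: 2.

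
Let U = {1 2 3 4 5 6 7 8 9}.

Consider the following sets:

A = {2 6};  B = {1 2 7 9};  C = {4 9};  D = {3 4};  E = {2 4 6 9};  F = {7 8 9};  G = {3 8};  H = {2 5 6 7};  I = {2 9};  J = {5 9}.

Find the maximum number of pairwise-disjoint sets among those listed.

A, D, F are pairwise disjoint (A={2,6}; D={3,4}; F={7,8,9}).
Every remaining set overlaps one of these, and no 4 of the listed sets are pairwise disjoint, so 3 is the maximum.

3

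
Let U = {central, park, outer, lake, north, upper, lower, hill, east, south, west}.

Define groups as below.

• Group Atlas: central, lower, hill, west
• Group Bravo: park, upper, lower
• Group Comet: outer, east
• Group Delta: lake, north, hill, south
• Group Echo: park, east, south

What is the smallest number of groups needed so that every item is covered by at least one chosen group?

4

Atlas and Bravo and Comet and Delta together: Atlas ∪ Bravo ∪ Comet ∪ Delta = {central, park, outer, lake, north, upper, lower, hill, east, south, west} — every item is covered.
Only Atlas contains central, so Atlas is forced; the remaining 7 items need at least 3 more groups (each remaining group adds at most 3) — so at least 4 groups are needed, and 4 is optimal.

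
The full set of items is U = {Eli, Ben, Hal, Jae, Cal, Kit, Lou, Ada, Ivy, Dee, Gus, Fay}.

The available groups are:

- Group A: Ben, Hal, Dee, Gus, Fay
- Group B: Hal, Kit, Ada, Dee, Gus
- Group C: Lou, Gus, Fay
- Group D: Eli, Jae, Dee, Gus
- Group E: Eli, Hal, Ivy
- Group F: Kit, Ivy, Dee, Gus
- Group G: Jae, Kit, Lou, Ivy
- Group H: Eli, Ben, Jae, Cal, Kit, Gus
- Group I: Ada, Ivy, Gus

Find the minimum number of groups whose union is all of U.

4

A, B, G, and H cover everything between them: the union {Eli, Ben, Hal, Jae, Cal, Kit, Lou, Ada, Ivy, Dee, Gus, Fay} is all of U.
No 3 of the 9 groups cover everything (all 84 combinations miss at least one item), so 4 is optimal.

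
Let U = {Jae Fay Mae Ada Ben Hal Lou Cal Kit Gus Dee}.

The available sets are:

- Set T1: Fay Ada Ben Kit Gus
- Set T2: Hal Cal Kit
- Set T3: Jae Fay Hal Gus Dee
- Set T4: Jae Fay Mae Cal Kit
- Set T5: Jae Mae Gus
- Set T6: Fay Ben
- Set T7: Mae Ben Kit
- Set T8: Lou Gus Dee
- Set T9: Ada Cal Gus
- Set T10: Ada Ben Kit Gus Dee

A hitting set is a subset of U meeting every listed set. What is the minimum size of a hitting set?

3

Take H = {Fay, Kit, Gus}. Each listed set contains at least one of these, so H is a hitting set of size 3.
The sets T2, T6, T8 are pairwise disjoint, so any hitting set needs a separate item for each — at least 3. Hence 3 is optimal.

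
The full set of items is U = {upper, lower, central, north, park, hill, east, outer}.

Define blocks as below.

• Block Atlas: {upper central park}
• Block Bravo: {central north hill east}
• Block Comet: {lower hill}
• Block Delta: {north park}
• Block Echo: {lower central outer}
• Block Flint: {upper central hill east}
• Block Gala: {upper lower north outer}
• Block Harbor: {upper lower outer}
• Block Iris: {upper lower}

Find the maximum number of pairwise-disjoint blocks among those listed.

2

Comet, Delta are pairwise disjoint (Comet={lower,hill}; Delta={north,park}).
Every remaining block overlaps one of these, and no 3 of the listed blocks are pairwise disjoint, so 2 is the maximum.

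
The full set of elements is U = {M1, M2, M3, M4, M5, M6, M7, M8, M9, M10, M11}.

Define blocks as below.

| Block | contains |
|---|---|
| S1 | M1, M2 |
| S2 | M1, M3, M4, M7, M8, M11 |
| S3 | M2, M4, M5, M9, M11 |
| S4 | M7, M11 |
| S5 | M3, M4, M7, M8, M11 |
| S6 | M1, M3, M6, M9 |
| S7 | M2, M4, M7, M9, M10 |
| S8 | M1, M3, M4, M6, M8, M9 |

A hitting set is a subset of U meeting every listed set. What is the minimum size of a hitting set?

Take H = {M1, M4, M7}. Each listed block contains at least one of these, so H is a hitting set of size 3.
No choice of 2 elements meets every block, so 3 is the minimum.

3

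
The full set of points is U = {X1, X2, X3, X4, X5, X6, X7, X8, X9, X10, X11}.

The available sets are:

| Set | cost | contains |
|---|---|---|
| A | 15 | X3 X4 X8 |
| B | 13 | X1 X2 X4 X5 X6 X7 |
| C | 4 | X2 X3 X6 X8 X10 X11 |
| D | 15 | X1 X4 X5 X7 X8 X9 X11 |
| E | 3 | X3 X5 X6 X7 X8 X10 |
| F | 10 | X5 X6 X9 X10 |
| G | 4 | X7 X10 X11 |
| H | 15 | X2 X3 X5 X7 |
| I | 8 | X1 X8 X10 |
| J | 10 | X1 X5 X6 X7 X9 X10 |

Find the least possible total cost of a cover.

19

C, D together cover every point (C ∪ D = {X1, X2, X3, X4, X5, X6, X7, X8, X9, X10, X11}); total cost 4 + 15 = 19.
The greedy pick E, C, D costs 22; no covering selection beats 19.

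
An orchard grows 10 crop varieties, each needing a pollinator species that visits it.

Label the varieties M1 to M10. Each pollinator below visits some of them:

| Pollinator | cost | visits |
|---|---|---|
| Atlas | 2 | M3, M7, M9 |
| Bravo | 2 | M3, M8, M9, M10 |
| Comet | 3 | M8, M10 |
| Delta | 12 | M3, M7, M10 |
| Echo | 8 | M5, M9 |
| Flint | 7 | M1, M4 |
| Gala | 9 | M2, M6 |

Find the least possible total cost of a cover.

28

Atlas, Bravo, Echo, Flint, Gala together cover every variety (Atlas ∪ Bravo ∪ Echo ∪ Flint ∪ Gala = {M1, M2, M3, M4, M5, M6, M7, M8, M9, M10}); total cost 2 + 2 + 8 + 7 + 9 = 28.
No covering selection has total cost below 28.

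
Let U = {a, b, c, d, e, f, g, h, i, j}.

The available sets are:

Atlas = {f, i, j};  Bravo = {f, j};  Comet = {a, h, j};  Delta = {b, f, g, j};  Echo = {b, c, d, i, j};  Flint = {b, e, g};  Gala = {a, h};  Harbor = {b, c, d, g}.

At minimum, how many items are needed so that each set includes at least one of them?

Take T = {g, h, j}. Each listed set contains at least one of these, so T is a hitting set of size 3.
The sets Bravo, Gala, Harbor are pairwise disjoint, so any hitting set needs a separate item for each — at least 3. Hence 3 is optimal.

3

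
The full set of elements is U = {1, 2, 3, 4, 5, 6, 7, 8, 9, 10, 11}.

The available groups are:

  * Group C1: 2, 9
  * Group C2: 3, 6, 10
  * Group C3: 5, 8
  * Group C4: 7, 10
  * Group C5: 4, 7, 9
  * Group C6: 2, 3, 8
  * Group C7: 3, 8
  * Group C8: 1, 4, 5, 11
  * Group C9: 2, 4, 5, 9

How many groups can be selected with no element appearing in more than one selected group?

C1, C4, C7, C8 are pairwise disjoint (C1={2,9}; C4={7,10}; C7={3,8}; C8={1,4,5,11}).
Every remaining group overlaps one of these, and no 5 of the listed groups are pairwise disjoint, so 4 is the maximum.

4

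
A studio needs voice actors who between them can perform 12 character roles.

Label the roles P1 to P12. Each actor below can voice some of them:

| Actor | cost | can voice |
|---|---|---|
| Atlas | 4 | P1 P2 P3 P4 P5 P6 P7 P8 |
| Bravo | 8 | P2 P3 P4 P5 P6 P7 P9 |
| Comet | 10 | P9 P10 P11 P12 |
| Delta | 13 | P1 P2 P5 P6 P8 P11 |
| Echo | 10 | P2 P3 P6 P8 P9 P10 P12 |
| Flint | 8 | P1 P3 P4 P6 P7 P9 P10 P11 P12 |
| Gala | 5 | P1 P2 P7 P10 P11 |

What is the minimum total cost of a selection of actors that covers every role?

Atlas, Flint together cover every role (Atlas ∪ Flint = {P1, P2, P3, P4, P5, P6, P7, P8, P9, P10, P11, P12}); total cost 4 + 8 = 12.
No covering selection has total cost below 12.

12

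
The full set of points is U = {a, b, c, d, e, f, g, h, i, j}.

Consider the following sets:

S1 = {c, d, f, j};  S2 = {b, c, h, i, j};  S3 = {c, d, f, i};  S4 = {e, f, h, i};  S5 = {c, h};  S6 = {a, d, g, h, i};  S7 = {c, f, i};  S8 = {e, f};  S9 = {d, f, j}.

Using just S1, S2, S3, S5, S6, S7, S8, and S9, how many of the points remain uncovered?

0

Union of S1, S2, S3, S5, S6, S7, S8, S9 = {a, b, c, d, e, f, g, h, i, j} — that's every point, so 0 are uncovered.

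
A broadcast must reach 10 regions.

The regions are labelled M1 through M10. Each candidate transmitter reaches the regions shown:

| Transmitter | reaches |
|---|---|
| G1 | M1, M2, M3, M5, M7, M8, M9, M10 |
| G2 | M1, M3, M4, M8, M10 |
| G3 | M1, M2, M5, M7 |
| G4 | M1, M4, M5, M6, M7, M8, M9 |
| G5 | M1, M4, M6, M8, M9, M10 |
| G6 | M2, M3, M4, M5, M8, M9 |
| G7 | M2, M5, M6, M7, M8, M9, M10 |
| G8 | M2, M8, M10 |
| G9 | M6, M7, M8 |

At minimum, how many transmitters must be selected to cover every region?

2

Take {G1, G5}. Their union is {M1, M2, M3, M4, M5, M6, M7, M8, M9, M10}, which is all 10 regions.
No single transmitter has all 10 regions (the largest, G1, has 8), so 2 is optimal.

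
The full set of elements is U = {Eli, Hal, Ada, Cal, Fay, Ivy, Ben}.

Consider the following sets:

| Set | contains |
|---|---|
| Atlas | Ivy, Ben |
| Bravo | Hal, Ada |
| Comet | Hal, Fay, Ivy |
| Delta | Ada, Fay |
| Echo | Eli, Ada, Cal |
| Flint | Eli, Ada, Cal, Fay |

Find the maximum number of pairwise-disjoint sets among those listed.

Comet, Echo are pairwise disjoint (Comet={Hal,Fay,Ivy}; Echo={Eli,Ada,Cal}).
Every remaining set overlaps one of these, and no 3 of the listed sets are pairwise disjoint, so 2 is the maximum.

2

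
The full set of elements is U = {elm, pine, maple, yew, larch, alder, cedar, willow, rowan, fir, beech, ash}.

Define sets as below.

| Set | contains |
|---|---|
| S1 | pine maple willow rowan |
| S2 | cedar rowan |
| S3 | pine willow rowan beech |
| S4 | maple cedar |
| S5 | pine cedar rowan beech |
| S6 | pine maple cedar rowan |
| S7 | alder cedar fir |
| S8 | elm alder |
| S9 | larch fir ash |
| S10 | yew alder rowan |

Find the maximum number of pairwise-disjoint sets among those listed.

S3, S4, S8, S9 are pairwise disjoint (S3={pine,willow,rowan,beech}; S4={maple,cedar}; S8={elm,alder}; S9={larch,fir,ash}).
Every remaining set overlaps one of these, and no 5 of the listed sets are pairwise disjoint, so 4 is the maximum.

4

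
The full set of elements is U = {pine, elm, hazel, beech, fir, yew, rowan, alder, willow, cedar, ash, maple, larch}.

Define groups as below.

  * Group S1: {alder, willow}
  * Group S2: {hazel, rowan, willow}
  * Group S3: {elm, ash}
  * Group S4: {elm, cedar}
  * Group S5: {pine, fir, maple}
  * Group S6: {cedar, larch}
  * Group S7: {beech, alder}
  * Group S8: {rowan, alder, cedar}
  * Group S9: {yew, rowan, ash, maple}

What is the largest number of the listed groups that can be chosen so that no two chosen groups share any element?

5

S2, S3, S5, S6, S7 are pairwise disjoint (S2={hazel,rowan,willow}; S3={elm,ash}; S5={pine,fir,maple}; S6={cedar,larch}; S7={beech,alder}).
Every remaining group overlaps one of these, and no 6 of the listed groups are pairwise disjoint, so 5 is the maximum.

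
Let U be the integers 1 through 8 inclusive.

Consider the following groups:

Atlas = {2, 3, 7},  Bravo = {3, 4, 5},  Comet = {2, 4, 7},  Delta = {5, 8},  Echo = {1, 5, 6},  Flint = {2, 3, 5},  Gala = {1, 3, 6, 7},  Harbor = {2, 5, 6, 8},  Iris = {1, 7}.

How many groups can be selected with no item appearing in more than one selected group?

2

Delta, Gala are pairwise disjoint (Delta={5,8}; Gala={1,3,6,7}).
Every remaining group overlaps one of these, and no 3 of the listed groups are pairwise disjoint, so 2 is the maximum.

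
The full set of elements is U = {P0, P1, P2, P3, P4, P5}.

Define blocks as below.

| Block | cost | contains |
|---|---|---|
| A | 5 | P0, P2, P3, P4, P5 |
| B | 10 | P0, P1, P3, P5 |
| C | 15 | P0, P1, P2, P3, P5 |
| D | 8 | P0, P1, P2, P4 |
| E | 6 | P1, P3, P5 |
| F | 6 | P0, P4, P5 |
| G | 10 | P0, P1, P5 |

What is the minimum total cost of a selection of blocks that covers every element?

11

A, E together cover every element (A ∪ E = {P0, P1, P2, P3, P4, P5}); total cost 5 + 6 = 11.
No covering selection has total cost below 11.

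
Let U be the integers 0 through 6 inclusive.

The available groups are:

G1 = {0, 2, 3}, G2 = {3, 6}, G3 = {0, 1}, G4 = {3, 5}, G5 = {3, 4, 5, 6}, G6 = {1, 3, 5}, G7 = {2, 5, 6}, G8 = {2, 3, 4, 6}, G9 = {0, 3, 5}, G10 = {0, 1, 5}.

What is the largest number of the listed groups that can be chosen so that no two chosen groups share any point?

G3, G7 are pairwise disjoint (G3={0,1}; G7={2,5,6}).
Every remaining group overlaps one of these, and no 3 of the listed groups are pairwise disjoint, so 2 is the maximum.

2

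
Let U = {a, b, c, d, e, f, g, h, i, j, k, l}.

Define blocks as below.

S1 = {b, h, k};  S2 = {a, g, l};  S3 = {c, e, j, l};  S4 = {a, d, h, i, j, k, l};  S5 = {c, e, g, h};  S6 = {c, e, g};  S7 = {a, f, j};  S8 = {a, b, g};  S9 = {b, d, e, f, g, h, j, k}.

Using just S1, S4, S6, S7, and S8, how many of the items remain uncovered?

0

Union of S1, S4, S6, S7, S8 = {a, b, c, d, e, f, g, h, i, j, k, l} — that's every item, so 0 are uncovered.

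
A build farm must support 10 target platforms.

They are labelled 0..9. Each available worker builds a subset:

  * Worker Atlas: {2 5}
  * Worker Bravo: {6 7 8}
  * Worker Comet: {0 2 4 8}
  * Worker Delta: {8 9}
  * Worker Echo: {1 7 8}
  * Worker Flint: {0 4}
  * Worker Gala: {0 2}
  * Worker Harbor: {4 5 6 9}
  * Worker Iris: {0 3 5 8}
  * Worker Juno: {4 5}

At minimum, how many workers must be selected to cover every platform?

4

Atlas and Echo and Harbor and Iris together: Atlas ∪ Echo ∪ Harbor ∪ Iris = {0, 1, 2, 3, 4, 5, 6, 7, 8, 9} — every platform is covered.
No 3 of the 10 workers cover everything (all 120 combinations miss at least one platform), so 4 is optimal.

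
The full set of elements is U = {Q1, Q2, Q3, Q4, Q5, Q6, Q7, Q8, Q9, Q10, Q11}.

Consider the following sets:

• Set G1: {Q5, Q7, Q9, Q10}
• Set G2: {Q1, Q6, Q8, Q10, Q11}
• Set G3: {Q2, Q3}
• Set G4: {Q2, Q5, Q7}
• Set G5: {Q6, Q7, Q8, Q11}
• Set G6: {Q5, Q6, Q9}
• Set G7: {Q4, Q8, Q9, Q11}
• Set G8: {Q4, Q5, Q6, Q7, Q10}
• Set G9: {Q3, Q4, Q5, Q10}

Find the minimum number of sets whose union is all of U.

4

Take {G1, G2, G3, G9}. Their union is {Q1, Q2, Q3, Q4, Q5, Q6, Q7, Q8, Q9, Q10, Q11}, which is all 11 elements.
No 3 of the 9 sets cover everything (all 84 combinations miss at least one element), so 4 is optimal.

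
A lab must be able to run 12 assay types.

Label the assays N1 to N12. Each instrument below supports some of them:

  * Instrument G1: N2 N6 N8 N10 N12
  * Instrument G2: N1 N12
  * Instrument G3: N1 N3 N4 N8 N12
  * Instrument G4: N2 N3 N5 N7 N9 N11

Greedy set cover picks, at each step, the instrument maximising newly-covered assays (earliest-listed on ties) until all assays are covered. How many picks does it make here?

Greedy: pick G4 (covers 6 new) → pick G1 (covers 4 new) → pick G3 (covers 2 new). Total picks: 3.

3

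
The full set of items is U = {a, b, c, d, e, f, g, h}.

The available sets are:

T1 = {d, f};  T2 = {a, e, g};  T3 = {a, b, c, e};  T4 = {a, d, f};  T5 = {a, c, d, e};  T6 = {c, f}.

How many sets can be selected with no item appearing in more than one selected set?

T1, T3 are pairwise disjoint (T1={d,f}; T3={a,b,c,e}).
Every remaining set overlaps one of these, and no 3 of the listed sets are pairwise disjoint, so 2 is the maximum.

2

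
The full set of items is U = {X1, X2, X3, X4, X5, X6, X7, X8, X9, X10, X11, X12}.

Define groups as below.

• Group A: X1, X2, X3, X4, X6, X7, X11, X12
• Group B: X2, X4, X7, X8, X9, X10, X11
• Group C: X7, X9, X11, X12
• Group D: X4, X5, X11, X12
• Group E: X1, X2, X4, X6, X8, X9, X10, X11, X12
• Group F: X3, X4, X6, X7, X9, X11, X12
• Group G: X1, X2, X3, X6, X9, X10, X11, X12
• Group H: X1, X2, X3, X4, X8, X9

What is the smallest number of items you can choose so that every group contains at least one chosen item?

Take T = {X4, X12}. Each listed group contains at least one of these, so T is a hitting set of size 2.
No single item lies in every group, so at least 2 are needed and 2 is optimal.

2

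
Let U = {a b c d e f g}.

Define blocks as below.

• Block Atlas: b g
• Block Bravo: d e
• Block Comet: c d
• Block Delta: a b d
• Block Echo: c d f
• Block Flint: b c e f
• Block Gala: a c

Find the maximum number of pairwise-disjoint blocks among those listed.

3

Atlas, Bravo, Gala are pairwise disjoint (Atlas={b,g}; Bravo={d,e}; Gala={a,c}).
Every remaining block overlaps one of these, and no 4 of the listed blocks are pairwise disjoint, so 3 is the maximum.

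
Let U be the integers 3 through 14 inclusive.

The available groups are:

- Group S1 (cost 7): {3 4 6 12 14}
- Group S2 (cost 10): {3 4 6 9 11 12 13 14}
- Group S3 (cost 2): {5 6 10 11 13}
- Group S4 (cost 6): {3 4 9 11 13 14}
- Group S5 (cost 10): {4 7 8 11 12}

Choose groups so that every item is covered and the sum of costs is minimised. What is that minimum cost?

S3, S4, S5 together cover every item (S3 ∪ S4 ∪ S5 = {3, 4, 5, 6, 7, 8, 9, 10, 11, 12, 13, 14}); total cost 2 + 6 + 10 = 18.
No covering selection has total cost below 18.

18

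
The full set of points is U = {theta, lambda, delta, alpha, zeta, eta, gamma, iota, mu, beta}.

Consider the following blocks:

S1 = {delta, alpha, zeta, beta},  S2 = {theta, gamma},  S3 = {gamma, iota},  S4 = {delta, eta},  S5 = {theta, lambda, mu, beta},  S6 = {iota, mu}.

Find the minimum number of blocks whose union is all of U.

4

S1, S3, S4, and S5 cover everything between them: the union {theta, lambda, delta, alpha, zeta, eta, gamma, iota, mu, beta} is all of U.
No 3 of the 6 blocks cover everything (all 20 combinations miss at least one point), so 4 is optimal.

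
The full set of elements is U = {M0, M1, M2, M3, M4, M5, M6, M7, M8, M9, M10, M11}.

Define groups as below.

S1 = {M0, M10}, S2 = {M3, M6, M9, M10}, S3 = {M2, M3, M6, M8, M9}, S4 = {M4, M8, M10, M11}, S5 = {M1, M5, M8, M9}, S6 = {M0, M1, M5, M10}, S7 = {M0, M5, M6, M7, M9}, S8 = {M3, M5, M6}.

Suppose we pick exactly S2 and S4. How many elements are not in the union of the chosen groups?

5

Union of S2, S4 = {M3, M4, M6, M8, M9, M10, M11}.
Not covered: M0, M1, M2, M5, M7 — 5 elements.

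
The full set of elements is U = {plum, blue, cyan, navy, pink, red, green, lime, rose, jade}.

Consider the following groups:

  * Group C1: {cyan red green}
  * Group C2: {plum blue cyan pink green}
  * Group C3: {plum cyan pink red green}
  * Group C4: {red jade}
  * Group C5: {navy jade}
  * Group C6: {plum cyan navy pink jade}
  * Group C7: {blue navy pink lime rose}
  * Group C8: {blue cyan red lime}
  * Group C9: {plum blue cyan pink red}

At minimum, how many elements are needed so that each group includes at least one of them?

H = {cyan, navy, jade} meets every group (each contains at least one member of H), and |H| = 3.
No choice of 2 elements meets every group, so 3 is the minimum.

3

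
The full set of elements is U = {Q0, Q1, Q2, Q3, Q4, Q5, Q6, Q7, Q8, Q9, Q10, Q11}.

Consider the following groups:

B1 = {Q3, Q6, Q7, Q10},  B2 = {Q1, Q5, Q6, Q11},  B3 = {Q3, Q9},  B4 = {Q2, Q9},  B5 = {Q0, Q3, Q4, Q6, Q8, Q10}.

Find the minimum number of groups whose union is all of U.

4

B1, B2, B4, and B5 cover everything between them: the union {Q0, Q1, Q2, Q3, Q4, Q5, Q6, Q7, Q8, Q9, Q10, Q11} is all of U.
Only B1 contains Q7, so B1 is forced; the remaining 8 elements need at least 3 more groups (each remaining group adds at most 3) — so at least 4 groups are needed, and 4 is optimal.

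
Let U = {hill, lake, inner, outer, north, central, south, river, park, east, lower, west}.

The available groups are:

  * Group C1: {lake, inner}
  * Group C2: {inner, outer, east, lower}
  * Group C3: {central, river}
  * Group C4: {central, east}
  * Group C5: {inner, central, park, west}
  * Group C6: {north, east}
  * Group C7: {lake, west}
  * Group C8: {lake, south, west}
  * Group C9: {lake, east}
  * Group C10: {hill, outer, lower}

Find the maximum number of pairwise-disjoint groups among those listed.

4

C1, C3, C6, C10 are pairwise disjoint (C1={lake,inner}; C3={central,river}; C6={north,east}; C10={hill,outer,lower}).
Every remaining group overlaps one of these, and no 5 of the listed groups are pairwise disjoint, so 4 is the maximum.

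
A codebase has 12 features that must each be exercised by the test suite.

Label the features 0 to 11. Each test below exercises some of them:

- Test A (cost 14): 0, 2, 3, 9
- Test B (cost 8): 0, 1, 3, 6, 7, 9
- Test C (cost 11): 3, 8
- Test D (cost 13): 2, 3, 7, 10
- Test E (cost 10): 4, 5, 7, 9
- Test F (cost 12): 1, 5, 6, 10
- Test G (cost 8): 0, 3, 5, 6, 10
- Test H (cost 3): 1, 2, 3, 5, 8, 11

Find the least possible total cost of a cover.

21

E, G, H together cover every feature (E ∪ G ∪ H = {0, 1, 2, 3, 4, 5, 6, 7, 8, 9, 10, 11}); total cost 10 + 8 + 3 = 21.
The greedy pick H, B, G, E costs 29; no covering selection beats 21.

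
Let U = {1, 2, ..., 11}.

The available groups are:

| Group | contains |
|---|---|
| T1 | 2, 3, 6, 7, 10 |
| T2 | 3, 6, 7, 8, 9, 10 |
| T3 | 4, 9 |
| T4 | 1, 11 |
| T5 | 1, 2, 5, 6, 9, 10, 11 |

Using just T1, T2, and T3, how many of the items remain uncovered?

3

Union of T1, T2, T3 = {2, 3, 4, 6, 7, 8, 9, 10}.
Not covered: 1, 5, 11 — 3 items.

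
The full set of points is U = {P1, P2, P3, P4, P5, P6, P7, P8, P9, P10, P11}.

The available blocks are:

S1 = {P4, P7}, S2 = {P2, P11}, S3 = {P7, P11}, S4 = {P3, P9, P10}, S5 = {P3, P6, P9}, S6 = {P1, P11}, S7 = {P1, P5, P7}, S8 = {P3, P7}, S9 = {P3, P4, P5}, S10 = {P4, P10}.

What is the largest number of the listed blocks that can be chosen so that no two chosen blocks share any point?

4

S2, S5, S7, S10 are pairwise disjoint (S2={P2,P11}; S5={P3,P6,P9}; S7={P1,P5,P7}; S10={P4,P10}).
Every remaining block overlaps one of these, and no 5 of the listed blocks are pairwise disjoint, so 4 is the maximum.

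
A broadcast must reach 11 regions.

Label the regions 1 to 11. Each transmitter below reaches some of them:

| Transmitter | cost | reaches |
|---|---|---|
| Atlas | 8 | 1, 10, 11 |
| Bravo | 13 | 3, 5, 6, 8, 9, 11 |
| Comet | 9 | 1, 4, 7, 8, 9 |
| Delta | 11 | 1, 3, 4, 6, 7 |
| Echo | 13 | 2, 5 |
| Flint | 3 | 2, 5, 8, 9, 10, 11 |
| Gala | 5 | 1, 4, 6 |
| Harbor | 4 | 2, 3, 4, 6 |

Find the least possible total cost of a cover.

Delta, Flint together cover every region (Delta ∪ Flint = {1, 2, 3, 4, 5, 6, 7, 8, 9, 10, 11}); total cost 11 + 3 = 14.
The greedy pick Flint, Harbor, Comet costs 16; no covering selection beats 14.

14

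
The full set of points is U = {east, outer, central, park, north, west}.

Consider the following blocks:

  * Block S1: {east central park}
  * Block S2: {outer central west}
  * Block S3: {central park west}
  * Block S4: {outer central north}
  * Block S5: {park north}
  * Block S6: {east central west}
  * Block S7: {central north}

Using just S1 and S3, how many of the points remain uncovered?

2

Union of S1, S3 = {east, central, park, west}.
Not covered: outer, north — 2 points.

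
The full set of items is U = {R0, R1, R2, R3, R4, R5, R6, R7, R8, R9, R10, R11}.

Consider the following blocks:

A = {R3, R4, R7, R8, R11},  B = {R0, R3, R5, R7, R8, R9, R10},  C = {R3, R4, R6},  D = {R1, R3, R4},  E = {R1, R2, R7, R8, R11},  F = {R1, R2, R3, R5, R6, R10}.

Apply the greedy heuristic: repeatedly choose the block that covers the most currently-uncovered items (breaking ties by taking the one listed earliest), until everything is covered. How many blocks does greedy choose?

Greedy: pick B (covers 7 new) → pick E (covers 3 new) → pick C (covers 2 new). Total picks: 3.

3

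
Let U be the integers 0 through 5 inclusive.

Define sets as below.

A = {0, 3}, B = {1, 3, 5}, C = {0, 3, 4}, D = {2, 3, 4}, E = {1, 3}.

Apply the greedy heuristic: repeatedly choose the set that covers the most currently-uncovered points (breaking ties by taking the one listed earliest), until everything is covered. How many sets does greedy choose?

Greedy: pick B (covers 3 new) → pick C (covers 2 new) → pick D (covers 1 new). Total picks: 3.

3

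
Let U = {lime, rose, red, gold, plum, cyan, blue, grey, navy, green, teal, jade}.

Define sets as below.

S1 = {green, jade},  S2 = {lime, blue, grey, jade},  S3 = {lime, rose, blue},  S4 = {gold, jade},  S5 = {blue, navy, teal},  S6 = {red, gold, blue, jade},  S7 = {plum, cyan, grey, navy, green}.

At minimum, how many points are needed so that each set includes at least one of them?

The 3 points {cyan, blue, jade} hit every set.
The sets S3, S4, S7 are pairwise disjoint, so any hitting set needs a separate point for each — at least 3. Hence 3 is optimal.

3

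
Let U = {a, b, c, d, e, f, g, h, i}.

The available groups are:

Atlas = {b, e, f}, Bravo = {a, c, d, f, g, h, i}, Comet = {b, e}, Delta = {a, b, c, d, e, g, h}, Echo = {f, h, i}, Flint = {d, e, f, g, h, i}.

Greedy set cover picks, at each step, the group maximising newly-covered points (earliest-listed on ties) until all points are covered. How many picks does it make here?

Greedy: pick Bravo (covers 7 new) → pick Atlas (covers 2 new). Total picks: 2.

2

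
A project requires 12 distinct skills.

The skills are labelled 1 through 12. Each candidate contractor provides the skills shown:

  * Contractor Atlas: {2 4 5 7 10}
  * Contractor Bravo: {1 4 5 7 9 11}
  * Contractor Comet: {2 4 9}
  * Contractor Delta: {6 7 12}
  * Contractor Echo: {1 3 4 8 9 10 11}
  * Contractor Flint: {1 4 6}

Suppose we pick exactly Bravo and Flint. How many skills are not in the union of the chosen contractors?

Union of Bravo, Flint = {1, 4, 5, 6, 7, 9, 11}.
Not covered: 2, 3, 8, 10, 12 — 5 skills.

5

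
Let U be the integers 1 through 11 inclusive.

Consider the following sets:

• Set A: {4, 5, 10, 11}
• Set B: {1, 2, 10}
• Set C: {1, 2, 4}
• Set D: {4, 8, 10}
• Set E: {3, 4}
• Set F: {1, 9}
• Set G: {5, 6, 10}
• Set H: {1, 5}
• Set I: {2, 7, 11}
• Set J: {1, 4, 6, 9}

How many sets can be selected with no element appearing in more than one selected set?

4

E, F, G, I are pairwise disjoint (E={3,4}; F={1,9}; G={5,6,10}; I={2,7,11}).
Every remaining set overlaps one of these, and no 5 of the listed sets are pairwise disjoint, so 4 is the maximum.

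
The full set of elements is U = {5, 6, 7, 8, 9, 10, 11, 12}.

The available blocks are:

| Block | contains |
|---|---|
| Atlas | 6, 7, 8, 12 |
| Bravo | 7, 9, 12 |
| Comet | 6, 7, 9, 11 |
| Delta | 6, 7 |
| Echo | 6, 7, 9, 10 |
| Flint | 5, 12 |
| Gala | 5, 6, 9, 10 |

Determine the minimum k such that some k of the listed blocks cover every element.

Take {Atlas, Comet, Gala}. Their union is {5, 6, 7, 8, 9, 10, 11, 12}, which is all 8 elements.
Only Atlas contains 8, so Atlas is forced; the remaining 4 elements need at least 2 more blocks (each remaining block adds at most 3) — so at least 3 blocks are needed, and 3 is optimal.

3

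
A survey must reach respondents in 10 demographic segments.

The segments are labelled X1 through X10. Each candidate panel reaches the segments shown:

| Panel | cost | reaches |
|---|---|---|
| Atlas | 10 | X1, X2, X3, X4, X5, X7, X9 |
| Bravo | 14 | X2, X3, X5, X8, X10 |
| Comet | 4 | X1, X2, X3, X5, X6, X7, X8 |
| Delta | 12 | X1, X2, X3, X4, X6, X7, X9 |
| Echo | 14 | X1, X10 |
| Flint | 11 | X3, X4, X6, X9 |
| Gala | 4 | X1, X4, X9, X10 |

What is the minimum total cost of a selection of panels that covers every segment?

8

Comet, Gala together cover every segment (Comet ∪ Gala = {X1, X2, X3, X4, X5, X6, X7, X8, X9, X10}); total cost 4 + 4 = 8.
No covering selection has total cost below 8.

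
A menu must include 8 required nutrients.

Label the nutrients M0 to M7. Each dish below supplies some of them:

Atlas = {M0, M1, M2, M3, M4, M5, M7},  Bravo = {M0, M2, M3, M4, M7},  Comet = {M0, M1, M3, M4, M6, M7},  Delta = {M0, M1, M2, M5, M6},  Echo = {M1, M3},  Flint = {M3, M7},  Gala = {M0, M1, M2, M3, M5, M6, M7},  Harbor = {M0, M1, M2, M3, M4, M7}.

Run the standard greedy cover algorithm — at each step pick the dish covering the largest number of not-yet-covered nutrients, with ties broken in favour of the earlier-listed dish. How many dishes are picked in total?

2

Greedy: pick Atlas (covers 7 new) → pick Comet (covers 1 new). Total picks: 2.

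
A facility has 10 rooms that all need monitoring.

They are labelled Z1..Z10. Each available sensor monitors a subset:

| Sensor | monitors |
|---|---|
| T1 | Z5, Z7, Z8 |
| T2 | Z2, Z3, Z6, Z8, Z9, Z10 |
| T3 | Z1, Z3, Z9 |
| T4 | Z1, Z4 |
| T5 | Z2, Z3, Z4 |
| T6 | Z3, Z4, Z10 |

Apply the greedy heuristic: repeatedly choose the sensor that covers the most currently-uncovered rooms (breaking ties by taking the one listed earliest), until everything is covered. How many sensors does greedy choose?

Greedy: pick T2 (covers 6 new) → pick T1 (covers 2 new) → pick T4 (covers 2 new). Total picks: 3.

3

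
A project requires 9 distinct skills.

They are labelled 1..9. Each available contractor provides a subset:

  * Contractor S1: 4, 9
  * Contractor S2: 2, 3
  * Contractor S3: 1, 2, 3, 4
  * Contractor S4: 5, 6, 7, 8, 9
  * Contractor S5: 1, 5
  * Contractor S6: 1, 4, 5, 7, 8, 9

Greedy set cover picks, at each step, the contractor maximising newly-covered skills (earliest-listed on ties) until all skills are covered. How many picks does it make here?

Greedy: pick S6 (covers 6 new) → pick S2 (covers 2 new) → pick S4 (covers 1 new). Total picks: 3.
(The true minimum cover uses only 2 contractors, so greedy is not optimal here.)

3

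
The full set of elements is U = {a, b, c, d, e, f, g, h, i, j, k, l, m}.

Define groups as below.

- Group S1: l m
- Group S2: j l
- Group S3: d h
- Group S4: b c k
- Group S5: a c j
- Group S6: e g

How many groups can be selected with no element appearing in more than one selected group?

S2, S3, S4, S6 are pairwise disjoint (S2={j,l}; S3={d,h}; S4={b,c,k}; S6={e,g}).
Every remaining group overlaps one of these, and no 5 of the listed groups are pairwise disjoint, so 4 is the maximum.

4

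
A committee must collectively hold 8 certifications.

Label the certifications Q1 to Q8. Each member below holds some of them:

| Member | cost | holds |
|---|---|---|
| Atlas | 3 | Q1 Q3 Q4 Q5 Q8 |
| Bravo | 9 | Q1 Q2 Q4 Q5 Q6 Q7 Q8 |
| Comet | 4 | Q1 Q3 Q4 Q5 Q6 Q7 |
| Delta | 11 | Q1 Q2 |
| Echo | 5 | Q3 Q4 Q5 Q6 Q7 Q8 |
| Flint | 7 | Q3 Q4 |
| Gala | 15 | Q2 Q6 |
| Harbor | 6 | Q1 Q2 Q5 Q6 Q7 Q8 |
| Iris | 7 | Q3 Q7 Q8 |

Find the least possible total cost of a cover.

Atlas, Harbor together cover every certification (Atlas ∪ Harbor = {Q1, Q2, Q3, Q4, Q5, Q6, Q7, Q8}); total cost 3 + 6 = 9.
The greedy pick Atlas, Comet, Harbor costs 13; no covering selection beats 9.

9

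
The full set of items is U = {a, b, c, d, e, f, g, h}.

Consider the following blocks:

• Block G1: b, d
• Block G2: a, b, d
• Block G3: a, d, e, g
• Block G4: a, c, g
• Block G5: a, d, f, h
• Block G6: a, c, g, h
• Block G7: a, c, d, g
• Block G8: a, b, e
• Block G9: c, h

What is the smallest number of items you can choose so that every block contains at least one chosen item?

3

The 3 items {b, g, h} hit every block.
No choice of 2 items meets every block, so 3 is the minimum.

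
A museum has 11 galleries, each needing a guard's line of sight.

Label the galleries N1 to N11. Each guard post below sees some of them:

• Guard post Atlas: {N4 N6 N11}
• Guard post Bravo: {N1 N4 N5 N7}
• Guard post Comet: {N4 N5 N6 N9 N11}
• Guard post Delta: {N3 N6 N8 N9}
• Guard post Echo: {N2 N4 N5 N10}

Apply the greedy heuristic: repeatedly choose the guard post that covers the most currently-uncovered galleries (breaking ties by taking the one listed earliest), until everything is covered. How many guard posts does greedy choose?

4

Greedy: pick Comet (covers 5 new) → pick Bravo (covers 2 new) → pick Delta (covers 2 new) → pick Echo (covers 2 new). Total picks: 4.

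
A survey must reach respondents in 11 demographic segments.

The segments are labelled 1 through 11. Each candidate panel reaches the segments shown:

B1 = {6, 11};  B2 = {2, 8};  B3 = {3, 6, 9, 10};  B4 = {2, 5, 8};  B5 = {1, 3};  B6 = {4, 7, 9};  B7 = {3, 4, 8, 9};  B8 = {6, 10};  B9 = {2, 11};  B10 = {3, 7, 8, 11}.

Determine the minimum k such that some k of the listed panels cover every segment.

5

B4 and B5 and B6 and B8 and B9 together: B4 ∪ B5 ∪ B6 ∪ B8 ∪ B9 = {1, 2, 3, 4, 5, 6, 7, 8, 9, 10, 11} — every segment is covered.
No 4 of the 10 panels cover everything (all 210 combinations miss at least one segment), so 5 is optimal.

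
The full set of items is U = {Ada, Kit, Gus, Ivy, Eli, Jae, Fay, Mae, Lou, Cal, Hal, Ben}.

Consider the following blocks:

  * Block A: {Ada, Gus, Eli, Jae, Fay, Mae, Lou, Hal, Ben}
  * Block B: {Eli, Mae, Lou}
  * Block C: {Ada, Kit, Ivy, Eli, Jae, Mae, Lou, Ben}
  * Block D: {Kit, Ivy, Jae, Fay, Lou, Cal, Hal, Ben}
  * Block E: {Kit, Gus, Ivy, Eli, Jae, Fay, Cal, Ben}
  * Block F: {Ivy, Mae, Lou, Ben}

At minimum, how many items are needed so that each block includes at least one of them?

Take H = {Eli, Lou}. Each listed block contains at least one of these, so H is a hitting set of size 2.
No single item lies in every block, so at least 2 are needed and 2 is optimal.

2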